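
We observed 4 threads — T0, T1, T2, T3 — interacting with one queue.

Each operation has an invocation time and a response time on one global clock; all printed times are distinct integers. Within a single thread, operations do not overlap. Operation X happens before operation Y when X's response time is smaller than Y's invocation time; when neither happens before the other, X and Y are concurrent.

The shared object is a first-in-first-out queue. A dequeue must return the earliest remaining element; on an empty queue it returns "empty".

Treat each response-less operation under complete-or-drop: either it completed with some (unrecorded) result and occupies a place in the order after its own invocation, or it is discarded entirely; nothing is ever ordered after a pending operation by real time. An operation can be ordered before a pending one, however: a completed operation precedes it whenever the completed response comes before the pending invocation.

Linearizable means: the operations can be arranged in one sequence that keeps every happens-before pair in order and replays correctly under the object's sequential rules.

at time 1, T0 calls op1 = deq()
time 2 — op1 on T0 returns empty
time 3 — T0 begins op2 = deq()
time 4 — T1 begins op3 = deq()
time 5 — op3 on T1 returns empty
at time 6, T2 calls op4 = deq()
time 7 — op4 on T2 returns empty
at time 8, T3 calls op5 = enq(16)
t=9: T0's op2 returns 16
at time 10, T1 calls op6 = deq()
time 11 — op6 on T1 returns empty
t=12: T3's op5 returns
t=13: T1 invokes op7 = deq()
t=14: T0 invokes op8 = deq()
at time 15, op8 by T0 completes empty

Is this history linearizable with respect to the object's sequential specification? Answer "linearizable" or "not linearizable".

a witness: op1, op3, op4, op5, op2, op6, op7, op8
1. op1 deq() → empty, leaving queue <>
2. op3 deq() → empty, leaving queue <>
3. op4 deq() → empty, leaving queue <>
4. op5 enq(16), leaving queue <16>
5. op2 deq() → 16, leaving queue <>
6. op6 deq() → empty, leaving queue <>
7. op7 deq() (pending, included), leaving queue <>
8. op8 deq() → empty, leaving queue <>

linearizable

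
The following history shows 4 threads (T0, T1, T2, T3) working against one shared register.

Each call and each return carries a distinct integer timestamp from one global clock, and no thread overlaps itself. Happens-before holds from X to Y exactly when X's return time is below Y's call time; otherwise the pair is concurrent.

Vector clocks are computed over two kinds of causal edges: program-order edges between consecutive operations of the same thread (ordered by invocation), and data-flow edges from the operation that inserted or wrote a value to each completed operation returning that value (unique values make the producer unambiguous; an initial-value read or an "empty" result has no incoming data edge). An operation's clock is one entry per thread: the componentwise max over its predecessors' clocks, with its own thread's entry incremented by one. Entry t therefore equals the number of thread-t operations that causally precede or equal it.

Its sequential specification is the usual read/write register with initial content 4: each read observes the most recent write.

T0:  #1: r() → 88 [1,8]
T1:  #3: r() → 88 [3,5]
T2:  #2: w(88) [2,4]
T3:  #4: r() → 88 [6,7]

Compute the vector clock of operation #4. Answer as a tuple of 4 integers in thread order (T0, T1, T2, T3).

VC(#2, invoked at 2): no causal predecessors; +1 on T2 → (0, 0, 1, 0)
#4 (invocation 6): componentwise max over VC(#2)=(0, 0, 1, 0), +1 at T3, giving (0, 0, 1, 1)
#3 (invocation 3): componentwise max over VC(#2)=(0, 0, 1, 0), +1 at T1, giving (0, 1, 1, 0)
#1 (invocation 1): componentwise max over VC(#2)=(0, 0, 1, 0), +1 at T0, giving (1, 0, 1, 0)
target: VC(#4) = (0, 0, 1, 1)

(0, 0, 1, 1)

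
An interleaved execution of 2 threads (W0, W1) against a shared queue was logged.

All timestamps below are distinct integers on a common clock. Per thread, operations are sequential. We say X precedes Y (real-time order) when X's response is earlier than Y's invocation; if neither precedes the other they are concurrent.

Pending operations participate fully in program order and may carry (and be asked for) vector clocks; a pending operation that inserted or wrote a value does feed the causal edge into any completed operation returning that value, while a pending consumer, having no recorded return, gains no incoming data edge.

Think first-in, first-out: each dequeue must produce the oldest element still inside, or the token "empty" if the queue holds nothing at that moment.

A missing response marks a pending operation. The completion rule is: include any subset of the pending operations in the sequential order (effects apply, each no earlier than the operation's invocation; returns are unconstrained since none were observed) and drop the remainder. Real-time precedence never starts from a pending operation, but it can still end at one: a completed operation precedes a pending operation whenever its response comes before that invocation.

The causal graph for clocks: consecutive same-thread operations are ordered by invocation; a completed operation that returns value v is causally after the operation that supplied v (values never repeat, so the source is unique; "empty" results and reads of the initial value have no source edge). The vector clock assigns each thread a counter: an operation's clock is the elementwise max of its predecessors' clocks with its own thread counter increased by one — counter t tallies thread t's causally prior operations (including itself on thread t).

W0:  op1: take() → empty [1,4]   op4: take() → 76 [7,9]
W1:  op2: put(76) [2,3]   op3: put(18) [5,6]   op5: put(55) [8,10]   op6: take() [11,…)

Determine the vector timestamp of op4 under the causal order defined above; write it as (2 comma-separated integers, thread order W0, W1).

op2, invoked 2, has no incoming edges; only W1's bump applies → (0, 1)
op1, invoked 1, has no incoming edges; only W0's bump applies → (1, 0)
op3, invoked 5, takes VC(op2)=(0, 1) under max, adds 1 for W1 → (0, 2)
op5, invoked 8, takes VC(op3)=(0, 2) under max, adds 1 for W1 → (0, 3)
op4, invoked 7, takes VC(op1)=(1, 0), VC(op2)=(0, 1) under max, adds 1 for W0 → (2, 1)
op6, invoked 11, takes VC(op5)=(0, 3) under max, adds 1 for W1 → (0, 4)
target: VC(op4) = (2, 1)

(2, 1)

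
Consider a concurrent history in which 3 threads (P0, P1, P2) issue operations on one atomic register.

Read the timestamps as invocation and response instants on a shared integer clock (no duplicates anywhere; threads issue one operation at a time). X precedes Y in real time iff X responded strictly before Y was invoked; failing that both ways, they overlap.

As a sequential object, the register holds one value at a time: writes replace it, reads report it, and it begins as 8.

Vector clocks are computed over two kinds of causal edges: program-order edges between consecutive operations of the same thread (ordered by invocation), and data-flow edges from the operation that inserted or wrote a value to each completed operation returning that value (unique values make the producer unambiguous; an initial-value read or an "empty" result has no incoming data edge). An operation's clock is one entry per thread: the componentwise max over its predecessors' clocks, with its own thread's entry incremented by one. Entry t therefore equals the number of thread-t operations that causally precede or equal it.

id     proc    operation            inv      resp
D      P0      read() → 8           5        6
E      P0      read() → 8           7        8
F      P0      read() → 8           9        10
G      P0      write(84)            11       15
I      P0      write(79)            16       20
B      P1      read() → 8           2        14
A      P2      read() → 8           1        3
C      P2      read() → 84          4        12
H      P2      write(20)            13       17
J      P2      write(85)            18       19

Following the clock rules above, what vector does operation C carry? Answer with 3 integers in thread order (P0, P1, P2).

(4, 0, 2)

VC(A, invoked at 1): no causal predecessors; +1 on P2 → (0, 0, 1)
VC(B, invoked at 2): no causal predecessors; +1 on P1 → (0, 1, 0)
VC(D, invoked at 5): no causal predecessors; +1 on P0 → (1, 0, 0)
from VC(D)=(1, 0, 0), E (invoked 7) maxes components and bumps P0 → (2, 0, 0)
from VC(E)=(2, 0, 0), F (invoked 9) maxes components and bumps P0 → (3, 0, 0)
from VC(F)=(3, 0, 0), G (invoked 11) maxes components and bumps P0 → (4, 0, 0)
from VC(G)=(4, 0, 0), I (invoked 16) maxes components and bumps P0 → (5, 0, 0)
from VC(A)=(0, 0, 1), VC(G)=(4, 0, 0), C (invoked 4) maxes components and bumps P2 → (4, 0, 2)
from VC(C)=(4, 0, 2), H (invoked 13) maxes components and bumps P2 → (4, 0, 3)
from VC(H)=(4, 0, 3), J (invoked 18) maxes components and bumps P2 → (4, 0, 4)
target: VC(C) = (4, 0, 2)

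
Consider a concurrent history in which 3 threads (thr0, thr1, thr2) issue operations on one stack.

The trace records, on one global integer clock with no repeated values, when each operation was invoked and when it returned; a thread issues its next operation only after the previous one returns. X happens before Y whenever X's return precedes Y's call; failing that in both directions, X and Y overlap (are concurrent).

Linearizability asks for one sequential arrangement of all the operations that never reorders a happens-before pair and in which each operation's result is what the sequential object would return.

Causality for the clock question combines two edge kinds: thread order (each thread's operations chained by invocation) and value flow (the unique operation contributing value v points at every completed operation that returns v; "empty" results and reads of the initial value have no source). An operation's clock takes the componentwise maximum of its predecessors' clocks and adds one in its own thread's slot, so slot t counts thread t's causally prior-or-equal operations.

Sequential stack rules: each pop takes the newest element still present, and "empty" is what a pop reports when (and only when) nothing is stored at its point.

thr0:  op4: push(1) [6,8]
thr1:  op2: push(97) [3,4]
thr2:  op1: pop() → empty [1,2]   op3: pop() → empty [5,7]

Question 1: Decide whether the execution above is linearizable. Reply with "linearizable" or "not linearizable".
not linearizable

already the first 7 events (up to op3's response at time 7) admit no linearization; the first 6 still do
the completed operations (3 total) allow one real-time order; the stack replay rejects it
completion choices over the 1 pending operation (op4) were checked; none helps
sample order op1, op2, op3 (pending dropped) stalls at step 3 — op3 pop() → empty has no legal effect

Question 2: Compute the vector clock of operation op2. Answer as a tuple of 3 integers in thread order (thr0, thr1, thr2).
Answer: (0, 1, 0)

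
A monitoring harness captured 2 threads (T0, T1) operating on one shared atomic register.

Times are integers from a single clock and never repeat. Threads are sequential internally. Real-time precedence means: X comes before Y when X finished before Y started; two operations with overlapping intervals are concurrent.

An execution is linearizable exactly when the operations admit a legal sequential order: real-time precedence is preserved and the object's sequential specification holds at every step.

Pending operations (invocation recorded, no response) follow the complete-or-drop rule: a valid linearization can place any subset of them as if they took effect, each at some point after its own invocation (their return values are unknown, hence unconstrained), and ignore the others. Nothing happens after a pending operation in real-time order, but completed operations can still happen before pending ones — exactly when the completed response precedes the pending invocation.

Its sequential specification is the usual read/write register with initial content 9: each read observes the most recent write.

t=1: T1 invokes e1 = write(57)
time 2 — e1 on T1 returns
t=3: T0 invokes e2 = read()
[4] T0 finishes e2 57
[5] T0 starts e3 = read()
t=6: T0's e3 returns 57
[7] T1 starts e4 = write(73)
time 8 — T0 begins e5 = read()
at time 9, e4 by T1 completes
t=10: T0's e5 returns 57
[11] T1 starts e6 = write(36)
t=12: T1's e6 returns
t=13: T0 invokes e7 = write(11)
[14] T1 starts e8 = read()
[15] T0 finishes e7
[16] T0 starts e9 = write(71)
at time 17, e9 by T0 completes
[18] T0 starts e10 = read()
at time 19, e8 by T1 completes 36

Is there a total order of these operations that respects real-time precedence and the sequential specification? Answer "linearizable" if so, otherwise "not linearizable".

witness order: e1, e2, e3, e5, e4, e6, e8, e7, e9
1. e1 write(57), leaving value 57
2. e2 read() → 57, leaving value 57
3. e3 read() → 57, leaving value 57
4. e5 read() → 57, leaving value 57
5. e4 write(73), leaving value 73
6. e6 write(36), leaving value 36
7. e8 read() → 36, leaving value 36
8. e7 write(11), leaving value 11
9. e9 write(71), leaving value 71

linearizable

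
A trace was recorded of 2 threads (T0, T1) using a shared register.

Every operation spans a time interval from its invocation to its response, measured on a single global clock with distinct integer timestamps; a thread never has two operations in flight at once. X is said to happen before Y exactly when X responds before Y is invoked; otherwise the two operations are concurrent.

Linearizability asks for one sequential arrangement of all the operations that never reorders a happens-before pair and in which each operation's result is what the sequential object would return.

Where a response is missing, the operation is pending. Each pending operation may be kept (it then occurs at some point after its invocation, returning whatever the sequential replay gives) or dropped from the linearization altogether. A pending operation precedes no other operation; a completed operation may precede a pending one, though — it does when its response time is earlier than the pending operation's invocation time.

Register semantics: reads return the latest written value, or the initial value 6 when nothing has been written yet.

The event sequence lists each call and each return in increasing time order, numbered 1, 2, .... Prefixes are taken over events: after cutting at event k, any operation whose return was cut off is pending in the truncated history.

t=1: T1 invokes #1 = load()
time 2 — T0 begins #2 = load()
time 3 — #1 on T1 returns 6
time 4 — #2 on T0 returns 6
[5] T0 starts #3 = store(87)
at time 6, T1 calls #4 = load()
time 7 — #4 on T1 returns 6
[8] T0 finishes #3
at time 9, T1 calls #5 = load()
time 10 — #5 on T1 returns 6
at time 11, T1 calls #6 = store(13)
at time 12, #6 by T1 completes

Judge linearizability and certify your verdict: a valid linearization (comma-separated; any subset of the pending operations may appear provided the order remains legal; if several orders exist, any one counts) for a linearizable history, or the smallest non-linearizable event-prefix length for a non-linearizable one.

not linearizable — minimal violating prefix: 10 events

prefix check: 1..9 passes, 1..10 fails once #5's time-10 response joins
every one of the 4 real-time-consistent orders over 5 completed register ops fails the sequential spec
e.g. #1, #2, #3, #4, #5: illegal at step 4, since #4 load() → 6 cannot apply there
e.g. #1, #2, #4, #3, #5: illegal at step 5, since #5 load() → 6 cannot apply there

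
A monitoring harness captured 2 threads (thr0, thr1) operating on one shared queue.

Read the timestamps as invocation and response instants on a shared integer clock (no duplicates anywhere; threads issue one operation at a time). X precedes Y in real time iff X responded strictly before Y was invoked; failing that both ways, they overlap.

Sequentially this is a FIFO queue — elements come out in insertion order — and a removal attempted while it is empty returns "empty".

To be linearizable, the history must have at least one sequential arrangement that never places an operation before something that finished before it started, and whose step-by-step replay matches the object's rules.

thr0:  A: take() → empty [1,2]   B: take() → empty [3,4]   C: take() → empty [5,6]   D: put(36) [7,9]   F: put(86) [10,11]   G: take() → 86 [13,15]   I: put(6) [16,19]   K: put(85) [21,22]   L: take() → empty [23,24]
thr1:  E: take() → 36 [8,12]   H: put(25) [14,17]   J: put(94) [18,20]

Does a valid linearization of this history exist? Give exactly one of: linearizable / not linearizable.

events 1..23 are fine; event 24 — the response of L at time 24 — makes the prefix non-linearizable
real-time-consistent orders of the 12 completed operations: 15 — all fail the queue replay
one such order, A, B, C, D, E, F, G, H, I, J, K, L, breaks at step 12 where L take() → empty is illegal
one such order, A, B, C, D, E, F, G, H, J, I, K, L, breaks at step 12 where L take() → empty is illegal

not linearizable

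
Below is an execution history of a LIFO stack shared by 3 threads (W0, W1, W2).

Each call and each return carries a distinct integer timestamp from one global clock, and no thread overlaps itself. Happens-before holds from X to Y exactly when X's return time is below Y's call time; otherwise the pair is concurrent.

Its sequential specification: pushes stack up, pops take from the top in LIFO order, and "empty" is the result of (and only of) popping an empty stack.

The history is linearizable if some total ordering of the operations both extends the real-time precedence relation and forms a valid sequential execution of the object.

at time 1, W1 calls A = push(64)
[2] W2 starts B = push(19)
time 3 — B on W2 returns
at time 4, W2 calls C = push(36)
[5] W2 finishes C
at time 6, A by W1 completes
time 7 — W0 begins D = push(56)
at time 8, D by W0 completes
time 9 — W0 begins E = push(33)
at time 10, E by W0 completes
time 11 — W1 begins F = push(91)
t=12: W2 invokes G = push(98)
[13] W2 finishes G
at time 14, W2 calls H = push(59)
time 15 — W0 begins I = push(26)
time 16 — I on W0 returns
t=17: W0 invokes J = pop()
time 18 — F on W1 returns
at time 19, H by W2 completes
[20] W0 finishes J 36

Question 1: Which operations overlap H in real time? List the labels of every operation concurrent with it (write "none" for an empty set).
overlap test against H [14,19]: concurrent iff the interval meets 14..19
A [1,6]: before
B [2,3]: before
C [4,5]: before
D [7,8]: before
E [9,10]: before
F [11,18]: concurrent
G [12,13]: before
I [15,16]: concurrent
J [17,20]: concurrent

F, I, J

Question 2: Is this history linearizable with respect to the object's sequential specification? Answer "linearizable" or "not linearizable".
events 1..19 are fine; event 20 — the response of J at time 20 — makes the prefix non-linearizable
10 completed operations, 45 real-time-consistent orders — every LIFO stack replay fails
e.g. A, B, C, D, E, F, G, H, I, J: illegal at step 10, since J pop() → 36 cannot apply there
e.g. A, B, C, D, E, F, G, I, H, J: illegal at step 10, since J pop() → 36 cannot apply there

not linearizable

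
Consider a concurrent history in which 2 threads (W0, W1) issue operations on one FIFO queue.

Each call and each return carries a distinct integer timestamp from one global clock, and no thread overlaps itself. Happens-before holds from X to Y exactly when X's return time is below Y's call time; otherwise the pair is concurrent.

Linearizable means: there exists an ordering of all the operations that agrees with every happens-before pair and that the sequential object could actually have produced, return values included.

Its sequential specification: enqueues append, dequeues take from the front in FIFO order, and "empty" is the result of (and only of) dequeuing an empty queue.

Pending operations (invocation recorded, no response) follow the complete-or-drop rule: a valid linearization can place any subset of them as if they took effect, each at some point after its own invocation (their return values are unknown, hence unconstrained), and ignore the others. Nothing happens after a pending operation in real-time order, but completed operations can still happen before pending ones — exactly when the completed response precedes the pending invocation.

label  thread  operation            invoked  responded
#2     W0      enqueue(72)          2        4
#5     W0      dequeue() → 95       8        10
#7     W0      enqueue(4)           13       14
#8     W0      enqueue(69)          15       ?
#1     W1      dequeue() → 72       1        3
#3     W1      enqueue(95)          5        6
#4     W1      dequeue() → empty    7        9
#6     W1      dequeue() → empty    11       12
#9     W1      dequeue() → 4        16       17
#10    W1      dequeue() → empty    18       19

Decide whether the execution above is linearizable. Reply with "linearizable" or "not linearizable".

one valid linearization: #2, #1, #3, #5, #4, #6, #7, #9, #10
1. #2 enqueue(72), leaving queue <72>
2. #1 dequeue() → 72, leaving queue <>
3. #3 enqueue(95), leaving queue <95>
4. #5 dequeue() → 95, leaving queue <>
5. #4 dequeue() → empty, leaving queue <>
6. #6 dequeue() → empty, leaving queue <>
7. #7 enqueue(4), leaving queue <4>
8. #9 dequeue() → 4, leaving queue <>
9. #10 dequeue() → empty, leaving queue <>

linearizable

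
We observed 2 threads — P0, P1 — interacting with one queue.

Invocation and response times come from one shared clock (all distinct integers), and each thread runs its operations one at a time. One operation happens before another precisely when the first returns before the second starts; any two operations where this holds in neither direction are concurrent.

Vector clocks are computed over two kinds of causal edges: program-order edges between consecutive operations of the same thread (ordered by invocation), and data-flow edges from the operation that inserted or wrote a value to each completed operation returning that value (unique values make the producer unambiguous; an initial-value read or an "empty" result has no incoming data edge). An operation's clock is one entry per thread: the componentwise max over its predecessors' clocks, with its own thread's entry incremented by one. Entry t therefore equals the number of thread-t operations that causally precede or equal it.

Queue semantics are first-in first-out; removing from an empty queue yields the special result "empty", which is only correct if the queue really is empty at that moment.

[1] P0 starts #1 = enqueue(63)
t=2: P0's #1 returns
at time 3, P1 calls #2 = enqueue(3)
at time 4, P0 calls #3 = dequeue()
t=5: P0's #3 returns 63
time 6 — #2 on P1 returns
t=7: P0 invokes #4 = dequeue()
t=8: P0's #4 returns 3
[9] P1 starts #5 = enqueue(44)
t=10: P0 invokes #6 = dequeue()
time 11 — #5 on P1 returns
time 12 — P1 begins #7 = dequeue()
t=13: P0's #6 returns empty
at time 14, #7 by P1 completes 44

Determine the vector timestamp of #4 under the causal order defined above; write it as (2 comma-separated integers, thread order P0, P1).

root op #2, invoked 3: fresh clock plus P1's own tick → (0, 1)
root op #1, invoked 1: fresh clock plus P0's own tick → (1, 0)
VC(#5, invoked at 9): max of VC(#2)=(0, 1), then +1 on thread P1 → (0, 2)
VC(#3, invoked at 4): max of VC(#1)=(1, 0), then +1 on thread P0 → (2, 0)
VC(#7, invoked at 12): max of VC(#5)=(0, 2), then +1 on thread P1 → (0, 3)
VC(#4, invoked at 7): max of VC(#2)=(0, 1), VC(#3)=(2, 0), then +1 on thread P0 → (3, 1)
VC(#6, invoked at 10): max of VC(#4)=(3, 1), then +1 on thread P0 → (4, 1)
target: VC(#4) = (3, 1)

(3, 1)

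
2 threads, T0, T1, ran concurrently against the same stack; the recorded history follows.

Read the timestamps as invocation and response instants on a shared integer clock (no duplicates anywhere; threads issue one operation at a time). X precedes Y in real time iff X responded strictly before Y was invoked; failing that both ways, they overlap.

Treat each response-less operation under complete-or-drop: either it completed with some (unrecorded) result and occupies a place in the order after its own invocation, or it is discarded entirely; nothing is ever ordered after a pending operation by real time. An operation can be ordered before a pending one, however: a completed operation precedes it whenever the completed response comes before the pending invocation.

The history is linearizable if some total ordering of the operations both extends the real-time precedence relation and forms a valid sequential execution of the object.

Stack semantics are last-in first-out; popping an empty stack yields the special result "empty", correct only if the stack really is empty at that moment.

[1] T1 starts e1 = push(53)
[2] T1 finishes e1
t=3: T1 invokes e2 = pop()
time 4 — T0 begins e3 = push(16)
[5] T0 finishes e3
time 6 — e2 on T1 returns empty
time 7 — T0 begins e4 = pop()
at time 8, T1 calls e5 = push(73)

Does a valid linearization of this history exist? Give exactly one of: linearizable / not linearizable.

events 1..5 are fine; event 6 — the response of e2 at time 6 — makes the prefix non-linearizable
the 3 completed operations admit 2 real-time orders; each fails the stack replay
for example e1, e2, e3 fails at step 2: e2 pop() → empty is not legal there
for example e1, e3, e2 fails at step 3: e2 pop() → empty is not legal there

not linearizable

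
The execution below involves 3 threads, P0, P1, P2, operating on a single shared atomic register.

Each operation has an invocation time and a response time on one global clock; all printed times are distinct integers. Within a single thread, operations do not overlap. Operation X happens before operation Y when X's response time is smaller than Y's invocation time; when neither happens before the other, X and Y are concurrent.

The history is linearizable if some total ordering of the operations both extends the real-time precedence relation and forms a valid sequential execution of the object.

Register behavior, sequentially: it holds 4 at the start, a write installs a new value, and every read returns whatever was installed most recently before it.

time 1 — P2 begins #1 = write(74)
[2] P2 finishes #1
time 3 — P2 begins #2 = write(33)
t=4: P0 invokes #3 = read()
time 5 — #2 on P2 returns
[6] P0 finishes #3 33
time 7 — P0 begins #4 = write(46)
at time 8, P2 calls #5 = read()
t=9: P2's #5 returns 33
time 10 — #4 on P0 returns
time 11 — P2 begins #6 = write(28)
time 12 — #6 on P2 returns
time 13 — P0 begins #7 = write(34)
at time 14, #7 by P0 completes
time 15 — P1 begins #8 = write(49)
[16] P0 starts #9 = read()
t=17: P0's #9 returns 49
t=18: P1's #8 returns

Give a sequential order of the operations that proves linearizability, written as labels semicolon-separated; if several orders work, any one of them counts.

step 1: #1 write(74) — value 74
step 2: #2 write(33) — value 33
step 3: #3 read() → 33 — value 33
step 4: #5 read() → 33 — value 33
step 5: #4 write(46) — value 46
step 6: #6 write(28) — value 28
step 7: #7 write(34) — value 34
step 8: #8 write(49) — value 49
step 9: #9 read() → 49 — value 49

#1; #2; #3; #5; #4; #6; #7; #8; #9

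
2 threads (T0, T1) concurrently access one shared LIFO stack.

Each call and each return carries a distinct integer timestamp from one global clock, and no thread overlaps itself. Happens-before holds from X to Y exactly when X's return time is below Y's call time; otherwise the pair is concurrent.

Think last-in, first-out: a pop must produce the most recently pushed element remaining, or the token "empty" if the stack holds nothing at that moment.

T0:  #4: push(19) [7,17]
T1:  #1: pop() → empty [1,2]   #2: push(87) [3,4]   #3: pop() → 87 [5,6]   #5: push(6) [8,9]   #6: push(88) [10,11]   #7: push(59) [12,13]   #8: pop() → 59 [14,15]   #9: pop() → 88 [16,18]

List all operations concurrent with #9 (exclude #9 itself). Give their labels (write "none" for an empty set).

#4

concurrent with #9 ([16,18]): every op whose interval crosses 16..18
#1 [1,2]: before
#2 [3,4]: before
#3 [5,6]: before
#4 [7,17]: concurrent
#5 [8,9]: before
#6 [10,11]: before
#7 [12,13]: before
#8 [14,15]: before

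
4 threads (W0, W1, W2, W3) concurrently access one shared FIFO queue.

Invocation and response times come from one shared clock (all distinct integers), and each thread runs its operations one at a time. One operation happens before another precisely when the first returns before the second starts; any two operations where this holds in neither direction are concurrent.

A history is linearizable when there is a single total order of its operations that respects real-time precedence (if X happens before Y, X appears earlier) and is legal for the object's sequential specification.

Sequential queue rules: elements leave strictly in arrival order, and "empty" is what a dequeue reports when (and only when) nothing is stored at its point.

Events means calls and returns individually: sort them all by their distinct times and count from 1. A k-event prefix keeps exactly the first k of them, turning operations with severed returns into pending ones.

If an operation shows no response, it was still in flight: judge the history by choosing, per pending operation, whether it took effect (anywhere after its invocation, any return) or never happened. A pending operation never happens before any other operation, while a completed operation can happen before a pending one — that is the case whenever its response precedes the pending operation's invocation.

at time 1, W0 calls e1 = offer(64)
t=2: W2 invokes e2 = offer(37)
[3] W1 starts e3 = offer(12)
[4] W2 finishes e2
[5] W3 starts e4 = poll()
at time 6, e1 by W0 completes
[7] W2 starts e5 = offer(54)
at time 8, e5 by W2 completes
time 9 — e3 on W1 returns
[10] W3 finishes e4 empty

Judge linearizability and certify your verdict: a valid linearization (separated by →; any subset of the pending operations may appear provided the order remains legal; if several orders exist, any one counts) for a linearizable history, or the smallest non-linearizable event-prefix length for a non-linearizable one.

not linearizable — minimal violating prefix: 10 events

already the first 10 events (up to e4's response at time 10) admit no linearization; the first 9 still do
all 25 real-time-respecting orders fail — 5 completed FIFO queue operations, no legal replay
take e1, e2, e3, e4, e5: step 4 already fails, because e4 poll() → empty cannot occur there
take e1, e2, e3, e5, e4: step 5 already fails, because e4 poll() → empty cannot occur there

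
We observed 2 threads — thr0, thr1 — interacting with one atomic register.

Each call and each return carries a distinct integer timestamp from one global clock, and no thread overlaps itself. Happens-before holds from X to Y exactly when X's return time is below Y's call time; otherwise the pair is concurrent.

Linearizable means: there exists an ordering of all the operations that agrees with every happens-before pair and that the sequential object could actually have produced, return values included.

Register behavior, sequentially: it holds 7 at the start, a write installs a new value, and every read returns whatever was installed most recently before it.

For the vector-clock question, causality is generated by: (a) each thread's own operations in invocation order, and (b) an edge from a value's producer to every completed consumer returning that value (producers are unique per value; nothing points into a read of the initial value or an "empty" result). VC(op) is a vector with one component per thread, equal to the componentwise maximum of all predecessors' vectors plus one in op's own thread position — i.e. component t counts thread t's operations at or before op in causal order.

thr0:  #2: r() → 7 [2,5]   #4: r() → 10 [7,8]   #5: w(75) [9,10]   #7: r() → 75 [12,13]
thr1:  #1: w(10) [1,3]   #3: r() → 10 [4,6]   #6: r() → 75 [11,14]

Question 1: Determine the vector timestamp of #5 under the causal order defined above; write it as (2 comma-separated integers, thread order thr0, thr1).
Answer: (3, 1)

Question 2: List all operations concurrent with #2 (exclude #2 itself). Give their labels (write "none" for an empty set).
Answer: #1, #3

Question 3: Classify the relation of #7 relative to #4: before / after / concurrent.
Answer: after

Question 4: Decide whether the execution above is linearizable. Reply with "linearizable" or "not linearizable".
linearizable

one valid linearization: #2, #1, #3, #4, #5, #6, #7
after step 1 (#2 r() → 7): value 7
after step 2 (#1 w(10)): value 10
after step 3 (#3 r() → 10): value 10
after step 4 (#4 r() → 10): value 10
after step 5 (#5 w(75)): value 75
after step 6 (#6 r() → 75): value 75
after step 7 (#7 r() → 75): value 75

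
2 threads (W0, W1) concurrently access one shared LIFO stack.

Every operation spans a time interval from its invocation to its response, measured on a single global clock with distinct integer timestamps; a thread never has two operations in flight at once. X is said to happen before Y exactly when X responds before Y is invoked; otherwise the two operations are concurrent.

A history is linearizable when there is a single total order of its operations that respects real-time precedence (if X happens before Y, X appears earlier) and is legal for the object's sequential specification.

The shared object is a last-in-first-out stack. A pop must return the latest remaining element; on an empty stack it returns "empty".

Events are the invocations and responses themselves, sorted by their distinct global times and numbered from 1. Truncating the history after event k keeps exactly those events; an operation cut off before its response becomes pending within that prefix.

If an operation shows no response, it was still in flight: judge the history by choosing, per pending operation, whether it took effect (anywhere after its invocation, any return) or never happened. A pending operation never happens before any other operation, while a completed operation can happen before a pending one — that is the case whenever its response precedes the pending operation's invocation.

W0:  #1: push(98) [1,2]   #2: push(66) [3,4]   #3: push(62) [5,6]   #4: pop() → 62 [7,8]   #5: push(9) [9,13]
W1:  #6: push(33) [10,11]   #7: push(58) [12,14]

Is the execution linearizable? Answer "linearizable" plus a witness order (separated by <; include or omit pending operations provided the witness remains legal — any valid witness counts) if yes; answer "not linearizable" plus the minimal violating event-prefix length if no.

linearizable — witness: #1 < #2 < #3 < #4 < #5 < #6 < #7

1. #1 push(98), leaving stack <98>
2. #2 push(66), leaving stack <98,66>
3. #3 push(62), leaving stack <98,66,62>
4. #4 pop() → 62, leaving stack <98,66>
5. #5 push(9), leaving stack <98,66,9>
6. #6 push(33), leaving stack <98,66,9,33>
7. #7 push(58), leaving stack <98,66,9,33,58>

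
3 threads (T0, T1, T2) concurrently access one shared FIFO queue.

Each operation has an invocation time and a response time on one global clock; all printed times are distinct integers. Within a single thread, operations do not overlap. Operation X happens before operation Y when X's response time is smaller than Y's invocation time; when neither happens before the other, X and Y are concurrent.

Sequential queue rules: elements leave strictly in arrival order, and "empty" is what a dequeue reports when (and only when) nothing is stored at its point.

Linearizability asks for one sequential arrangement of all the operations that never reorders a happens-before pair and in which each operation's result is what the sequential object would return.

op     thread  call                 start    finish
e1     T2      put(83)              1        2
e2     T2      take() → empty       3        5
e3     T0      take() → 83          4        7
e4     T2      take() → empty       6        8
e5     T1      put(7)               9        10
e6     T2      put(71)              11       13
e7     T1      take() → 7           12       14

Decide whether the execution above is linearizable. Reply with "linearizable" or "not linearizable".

linearizable

one valid linearization: e1, e3, e2, e4, e5, e6, e7
step 1: e1 put(83) — queue <83>
step 2: e3 take() → 83 — queue <>
step 3: e2 take() → empty — queue <>
step 4: e4 take() → empty — queue <>
step 5: e5 put(7) — queue <7>
step 6: e6 put(71) — queue <7,71>
step 7: e7 take() → 7 — queue <71>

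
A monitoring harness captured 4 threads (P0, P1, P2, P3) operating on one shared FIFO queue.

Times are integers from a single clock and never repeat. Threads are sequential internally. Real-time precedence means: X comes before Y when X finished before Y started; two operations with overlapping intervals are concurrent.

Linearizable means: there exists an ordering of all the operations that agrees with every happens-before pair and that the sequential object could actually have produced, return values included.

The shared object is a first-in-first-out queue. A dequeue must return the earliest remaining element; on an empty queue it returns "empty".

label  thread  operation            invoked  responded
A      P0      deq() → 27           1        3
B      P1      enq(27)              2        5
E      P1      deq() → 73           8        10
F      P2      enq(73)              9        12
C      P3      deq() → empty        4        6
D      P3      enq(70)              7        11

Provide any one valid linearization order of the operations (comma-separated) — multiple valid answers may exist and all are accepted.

step 1: B enq(27) — queue <27>
step 2: A deq() → 27 — queue <>
step 3: C deq() → empty — queue <>
step 4: F enq(73) — queue <73>
step 5: D enq(70) — queue <73,70>
step 6: E deq() → 73 — queue <70>

B, A, C, F, D, E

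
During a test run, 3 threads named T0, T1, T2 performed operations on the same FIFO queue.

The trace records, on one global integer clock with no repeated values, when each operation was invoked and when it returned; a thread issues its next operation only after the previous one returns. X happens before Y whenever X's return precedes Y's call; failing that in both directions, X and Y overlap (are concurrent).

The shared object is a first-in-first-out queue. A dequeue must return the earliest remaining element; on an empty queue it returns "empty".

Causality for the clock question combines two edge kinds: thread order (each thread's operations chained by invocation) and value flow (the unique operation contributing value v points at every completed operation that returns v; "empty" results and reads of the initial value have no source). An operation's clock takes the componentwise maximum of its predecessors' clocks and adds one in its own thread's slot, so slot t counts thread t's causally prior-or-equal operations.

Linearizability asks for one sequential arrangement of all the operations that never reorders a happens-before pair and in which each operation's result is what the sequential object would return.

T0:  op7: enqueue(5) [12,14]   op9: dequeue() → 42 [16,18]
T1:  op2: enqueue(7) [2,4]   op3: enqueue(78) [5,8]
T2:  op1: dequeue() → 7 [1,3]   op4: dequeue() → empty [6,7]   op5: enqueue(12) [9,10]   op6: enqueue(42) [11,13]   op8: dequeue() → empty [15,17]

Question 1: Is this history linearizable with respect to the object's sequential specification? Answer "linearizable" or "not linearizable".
not linearizable

the violation lands at event 17, op8's response at time 17: events 1..16 linearize, events 1..17 do not
every one of the 8 real-time-consistent orders over 8 completed FIFO queue ops fails the sequential spec
completion choices over the 1 pending operation (op9) were checked; none helps
take op1, op2, op3, op4, op5, op6, op7, op8 (pending dropped): step 1 already fails, because op1 dequeue() → 7 cannot occur there
take op1, op2, op3, op4, op5, op7, op6, op8 (pending dropped): step 1 already fails, because op1 dequeue() → 7 cannot occur there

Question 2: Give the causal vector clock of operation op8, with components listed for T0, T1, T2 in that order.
Answer: (0, 1, 5)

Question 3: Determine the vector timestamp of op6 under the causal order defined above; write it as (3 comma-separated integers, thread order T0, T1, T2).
Answer: (0, 1, 4)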